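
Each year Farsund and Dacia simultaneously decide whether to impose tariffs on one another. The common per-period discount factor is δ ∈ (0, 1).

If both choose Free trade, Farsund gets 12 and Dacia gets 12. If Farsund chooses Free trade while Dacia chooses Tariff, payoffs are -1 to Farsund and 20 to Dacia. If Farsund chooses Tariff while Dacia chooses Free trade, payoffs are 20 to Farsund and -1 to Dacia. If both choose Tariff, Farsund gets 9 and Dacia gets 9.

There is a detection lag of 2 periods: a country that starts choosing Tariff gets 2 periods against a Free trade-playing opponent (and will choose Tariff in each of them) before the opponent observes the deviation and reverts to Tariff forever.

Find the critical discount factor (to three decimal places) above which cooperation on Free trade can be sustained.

0.853

Deviating for the 2 undetected periods gains 20−12 = 8 per period over cooperation, then loses 12−9 = 3 per period forever once punishment starts.
Gain: 8(1 + δ + … + δ^1); loss: 3·δ^2/(1−δ).
No profitable deviation ⇔ 8(1−δ^2) ≤ 3·δ^2, i.e. δ^2 ≥ 8/(8+3) = 8/11.
Hence δ ≥ (8/11)^(1/2) ≈ 0.853.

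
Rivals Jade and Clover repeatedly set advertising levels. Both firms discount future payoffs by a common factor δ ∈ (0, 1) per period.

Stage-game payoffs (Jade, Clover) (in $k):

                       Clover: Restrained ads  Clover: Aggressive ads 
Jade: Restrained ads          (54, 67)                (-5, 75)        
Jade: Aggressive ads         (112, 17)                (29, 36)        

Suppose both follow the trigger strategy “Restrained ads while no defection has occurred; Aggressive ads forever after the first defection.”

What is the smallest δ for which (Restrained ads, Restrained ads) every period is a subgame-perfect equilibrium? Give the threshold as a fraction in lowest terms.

For Jade: deviation gain 112−54 = 58, per-period punishment loss 54−29 = 25. IC gives δ ≥ 58/83.
For Clover: gain 8, loss 31 per period, so δ ≥ 8/39.
The tighter constraint is Jade's, so cooperation needs δ ≥ 58/83.

58/83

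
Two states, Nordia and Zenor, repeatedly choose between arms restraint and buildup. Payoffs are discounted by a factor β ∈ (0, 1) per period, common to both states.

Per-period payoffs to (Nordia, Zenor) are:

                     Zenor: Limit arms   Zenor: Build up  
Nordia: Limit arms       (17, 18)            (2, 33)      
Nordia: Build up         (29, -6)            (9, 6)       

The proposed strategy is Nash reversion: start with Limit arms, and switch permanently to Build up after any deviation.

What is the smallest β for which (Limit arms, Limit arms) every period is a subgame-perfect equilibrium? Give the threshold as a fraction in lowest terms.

Nordia's threshold: (29−17)/(29−9) = 3/5.
Zenor's threshold: (33−18)/(33−6) = 5/9.
3/5 > 5/9, so Nordia binds and β* = 3/5.

3/5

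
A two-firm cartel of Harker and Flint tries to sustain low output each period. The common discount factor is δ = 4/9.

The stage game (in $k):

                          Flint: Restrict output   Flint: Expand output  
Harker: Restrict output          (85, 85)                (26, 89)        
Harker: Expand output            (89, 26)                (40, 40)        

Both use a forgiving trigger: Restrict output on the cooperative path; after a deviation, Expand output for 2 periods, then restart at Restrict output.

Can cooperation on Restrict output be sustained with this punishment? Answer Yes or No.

Yes

Comparing payoff streams over the 3 periods until play realigns: cooperate → 85(1+δ+…+δ^2); deviate → 89 + 40(δ+…+δ^2).
Cooperation is sustained iff (85−40)(δ+…+δ^2) ≥ 89−85.
δ+…+δ^2 = 4/9·(1−(4/9)^2)/(1−4/9) = 0.6420, and (89−85)/(85−40) = 0.0889.
0.6420 ≥ 0.0889, so cooperation is sustainable.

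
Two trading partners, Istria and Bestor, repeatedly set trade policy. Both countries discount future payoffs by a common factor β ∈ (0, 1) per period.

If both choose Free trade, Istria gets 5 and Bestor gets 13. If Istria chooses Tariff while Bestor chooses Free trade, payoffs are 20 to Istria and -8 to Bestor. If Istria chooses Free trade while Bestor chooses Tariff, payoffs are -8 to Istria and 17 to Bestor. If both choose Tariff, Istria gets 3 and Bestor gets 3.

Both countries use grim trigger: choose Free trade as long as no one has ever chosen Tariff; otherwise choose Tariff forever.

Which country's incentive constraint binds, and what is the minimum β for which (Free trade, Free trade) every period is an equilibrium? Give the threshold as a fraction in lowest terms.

Istria; β ≥ 15/17

For Istria: deviation gain 20−5 = 15, per-period punishment loss 5−3 = 2. IC gives β ≥ 15/17.
For Bestor: gain 4, loss 10 per period, so β ≥ 4/14 = 2/7.
The tighter constraint is Istria's, so cooperation needs β ≥ 15/17.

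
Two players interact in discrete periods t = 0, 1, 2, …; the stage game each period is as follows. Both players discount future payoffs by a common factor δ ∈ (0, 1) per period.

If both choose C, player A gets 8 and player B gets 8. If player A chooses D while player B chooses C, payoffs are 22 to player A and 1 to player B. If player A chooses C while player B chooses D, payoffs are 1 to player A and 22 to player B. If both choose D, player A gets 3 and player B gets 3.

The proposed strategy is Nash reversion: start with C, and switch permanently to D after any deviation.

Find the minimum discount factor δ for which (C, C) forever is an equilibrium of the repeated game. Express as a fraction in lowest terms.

One-period gain from deviating is 22 − 8 = 14. The loss is 8 − 3 = 5 in every subsequent period, with present value 5·δ/(1−δ).
Deviation is unprofitable when 5·δ/(1−δ) ≥ 14, i.e. δ/(1−δ) ≥ 14/5.
Equivalently δ ≥ 14/(14+5) = 14/19.

14/19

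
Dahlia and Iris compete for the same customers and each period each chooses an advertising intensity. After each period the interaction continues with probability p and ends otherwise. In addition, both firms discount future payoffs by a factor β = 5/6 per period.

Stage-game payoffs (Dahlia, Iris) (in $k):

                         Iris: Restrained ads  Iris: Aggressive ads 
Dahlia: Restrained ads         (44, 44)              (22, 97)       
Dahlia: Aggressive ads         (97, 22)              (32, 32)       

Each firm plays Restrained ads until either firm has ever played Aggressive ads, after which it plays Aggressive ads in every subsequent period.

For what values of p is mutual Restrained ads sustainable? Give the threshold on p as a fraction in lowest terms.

With continuation probability p and discount β, the effective per-period discount factor is βp.
Grim-trigger IC: βp ≥ (97−44)/(97−32) = 53/65.
So p ≥ (53/65)/(5/6) = 318/325.

318/325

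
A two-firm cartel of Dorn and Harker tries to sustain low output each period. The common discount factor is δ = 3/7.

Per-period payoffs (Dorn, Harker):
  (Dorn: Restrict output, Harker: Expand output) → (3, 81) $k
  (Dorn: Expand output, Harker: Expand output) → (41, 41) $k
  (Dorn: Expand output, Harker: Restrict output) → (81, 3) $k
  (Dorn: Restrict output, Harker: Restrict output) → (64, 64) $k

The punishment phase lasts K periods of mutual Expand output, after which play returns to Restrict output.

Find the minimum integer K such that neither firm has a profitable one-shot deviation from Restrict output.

5

No profitable deviation requires (64−41)(δ+…+δ^K) ≥ 81−64, i.e. δ+…+δ^K ≥ 17/23 ≈ 0.7391.
With δ = 3/7, the partial sums are K=1: 0.4286, K=2: 0.6122, K=3: 0.6910, K=4: 0.7247, K=5: 0.7392.
K = 5 is the first length at which the sum reaches 0.7391.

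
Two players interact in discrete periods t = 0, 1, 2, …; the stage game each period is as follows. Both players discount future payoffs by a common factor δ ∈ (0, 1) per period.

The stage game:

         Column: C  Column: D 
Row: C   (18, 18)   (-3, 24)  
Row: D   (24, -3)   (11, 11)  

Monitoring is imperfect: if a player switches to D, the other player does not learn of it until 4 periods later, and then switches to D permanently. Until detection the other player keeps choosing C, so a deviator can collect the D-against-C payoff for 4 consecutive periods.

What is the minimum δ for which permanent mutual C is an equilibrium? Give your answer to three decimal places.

0.824

A deviator earns 24 for 4 periods, then 11 forever; cooperating earns 18 forever. Multiplying the IC by (1−δ):
18 ≥ 24(1−δ^4) + 11δ^4, so 13·δ^4 ≥ 6 and δ^4 ≥ 6/13.
δ ≥ (6/13)^(1/4) ≈ 0.824.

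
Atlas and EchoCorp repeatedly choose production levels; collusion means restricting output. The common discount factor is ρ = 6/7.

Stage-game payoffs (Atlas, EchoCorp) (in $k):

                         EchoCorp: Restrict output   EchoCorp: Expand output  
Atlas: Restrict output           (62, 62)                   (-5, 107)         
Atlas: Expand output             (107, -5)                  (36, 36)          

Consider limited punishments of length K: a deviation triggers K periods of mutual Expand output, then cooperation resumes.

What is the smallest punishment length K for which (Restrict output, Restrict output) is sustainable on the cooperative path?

IC: ρ(1−ρ^K)/(1−ρ) ≥ (107−62)/(62−36) = 45/26.
With ρ = 6/7: need 1 − ρ^K ≥ 45/26·(1−6/7)/(6/7), i.e. ρ^K ≤ 0.7115.
Since (6/7)^2 = 0.7347 and (6/7)^3 = 0.6297, the smallest such K is 3.

3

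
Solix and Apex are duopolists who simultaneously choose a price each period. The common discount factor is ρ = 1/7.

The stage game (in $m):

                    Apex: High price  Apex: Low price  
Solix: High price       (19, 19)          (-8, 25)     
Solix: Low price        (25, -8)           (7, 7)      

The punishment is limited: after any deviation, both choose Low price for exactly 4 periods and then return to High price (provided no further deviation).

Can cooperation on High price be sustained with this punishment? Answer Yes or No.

No

Comparing payoff streams over the 5 periods until play realigns: cooperate → 19(1+ρ+…+ρ^4); deviate → 25 + 7(ρ+…+ρ^4).
Cooperation is sustained iff (19−7)(ρ+…+ρ^4) ≥ 25−19.
ρ+…+ρ^4 = 1/7·(1−(1/7)^4)/(1−1/7) = 0.1666, and (25−19)/(19−7) = 0.5000.
0.1666 < 0.5000, so cooperation is not sustainable.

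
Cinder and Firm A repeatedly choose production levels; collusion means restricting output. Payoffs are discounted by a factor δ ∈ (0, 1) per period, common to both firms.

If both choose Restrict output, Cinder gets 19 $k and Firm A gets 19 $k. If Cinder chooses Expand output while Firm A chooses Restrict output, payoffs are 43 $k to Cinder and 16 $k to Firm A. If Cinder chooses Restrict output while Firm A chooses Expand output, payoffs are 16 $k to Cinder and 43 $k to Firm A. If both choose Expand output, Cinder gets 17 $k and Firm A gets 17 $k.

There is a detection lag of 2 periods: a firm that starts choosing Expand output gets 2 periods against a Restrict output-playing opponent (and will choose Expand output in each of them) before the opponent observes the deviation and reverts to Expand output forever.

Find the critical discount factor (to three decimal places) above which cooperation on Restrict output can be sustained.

0.961

Deviating for the 2 undetected periods gains 43−19 = 24 per period over cooperation, then loses 19−17 = 2 per period forever once punishment starts.
Gain: 24(1 + δ + … + δ^1); loss: 2·δ^2/(1−δ).
No profitable deviation ⇔ 24(1−δ^2) ≤ 2·δ^2, i.e. δ^2 ≥ 24/(24+2) = 12/13.
Hence δ ≥ (12/13)^(1/2) ≈ 0.961.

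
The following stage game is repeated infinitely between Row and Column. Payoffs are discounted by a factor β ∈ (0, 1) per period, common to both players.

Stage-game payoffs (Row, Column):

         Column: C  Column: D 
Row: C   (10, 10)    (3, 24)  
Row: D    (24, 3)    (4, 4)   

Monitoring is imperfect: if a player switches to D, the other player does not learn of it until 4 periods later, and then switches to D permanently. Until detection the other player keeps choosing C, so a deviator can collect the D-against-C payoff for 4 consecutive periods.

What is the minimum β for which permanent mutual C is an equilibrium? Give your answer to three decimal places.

0.915

A deviator earns 24 for 4 periods, then 4 forever; cooperating earns 10 forever. Multiplying the IC by (1−β):
10 ≥ 24(1−β^4) + 4β^4, so 20·β^4 ≥ 14 and β^4 ≥ 7/10.
β ≥ (7/10)^(1/4) ≈ 0.915.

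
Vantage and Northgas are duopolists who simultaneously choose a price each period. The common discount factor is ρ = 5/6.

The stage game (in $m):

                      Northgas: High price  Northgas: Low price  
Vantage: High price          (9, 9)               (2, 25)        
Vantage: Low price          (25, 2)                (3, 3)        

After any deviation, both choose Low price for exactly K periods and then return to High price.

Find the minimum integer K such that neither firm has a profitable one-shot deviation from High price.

Need Σ_{k=1}^{K} ρ^k ≥ (25−9)/(9−3) = 2.6667 at ρ = 5/6.
At K = 4 the sum is 2.5887 < 2.6667; at K = 5 it is 2.9906 ≥ 2.6667.
So the minimum punishment length is K = 5.

5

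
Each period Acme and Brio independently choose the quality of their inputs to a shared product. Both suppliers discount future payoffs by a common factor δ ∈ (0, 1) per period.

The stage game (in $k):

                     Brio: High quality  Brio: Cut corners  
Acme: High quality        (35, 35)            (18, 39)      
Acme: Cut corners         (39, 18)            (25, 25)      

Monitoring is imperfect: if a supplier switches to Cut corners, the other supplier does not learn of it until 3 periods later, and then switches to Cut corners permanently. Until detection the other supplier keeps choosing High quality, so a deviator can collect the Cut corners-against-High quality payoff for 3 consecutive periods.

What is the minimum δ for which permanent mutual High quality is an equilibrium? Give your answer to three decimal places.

The best deviation is to choose Cut corners for all 3 undetected periods, earning 39 each, then 25 forever once detected.
Deviation value: 39(1−δ^3)/(1−δ) + 25δ^3/(1−δ); cooperation value: 35/(1−δ).
IC: 35 ≥ 39(1−δ^3) + 25δ^3 = 39 − 14δ^3.
So δ^3 ≥ 4/14 = 2/7, giving δ ≥ (2/7)^(1/3) ≈ 0.659.

0.659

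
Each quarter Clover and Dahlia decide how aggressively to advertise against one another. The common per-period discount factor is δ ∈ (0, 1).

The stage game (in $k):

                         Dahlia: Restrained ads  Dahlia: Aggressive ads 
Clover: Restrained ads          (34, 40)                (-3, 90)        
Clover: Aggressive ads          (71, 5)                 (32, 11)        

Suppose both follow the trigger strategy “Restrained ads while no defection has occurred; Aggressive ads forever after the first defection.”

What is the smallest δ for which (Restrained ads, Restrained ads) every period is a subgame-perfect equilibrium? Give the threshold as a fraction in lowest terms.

37/39

For Clover: deviation gain 71−34 = 37, per-period punishment loss 34−32 = 2. IC gives δ ≥ 37/39.
For Dahlia: gain 50, loss 29 per period, so δ ≥ 50/79.
The tighter constraint is Clover's, so cooperation needs δ ≥ 37/39.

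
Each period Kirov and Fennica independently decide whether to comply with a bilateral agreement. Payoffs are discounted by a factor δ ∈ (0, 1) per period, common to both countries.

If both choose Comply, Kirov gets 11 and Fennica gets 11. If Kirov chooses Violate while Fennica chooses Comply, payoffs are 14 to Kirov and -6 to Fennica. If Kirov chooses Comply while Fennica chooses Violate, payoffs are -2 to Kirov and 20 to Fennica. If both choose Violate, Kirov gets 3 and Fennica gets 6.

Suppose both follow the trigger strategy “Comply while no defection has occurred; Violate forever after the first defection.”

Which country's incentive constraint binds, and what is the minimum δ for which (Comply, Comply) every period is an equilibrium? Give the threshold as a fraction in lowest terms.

Fennica; δ ≥ 9/14

Kirov's threshold: (14−11)/(14−3) = 3/11.
Fennica's threshold: (20−11)/(20−6) = 9/14.
3/11 < 9/14, so Fennica binds and δ* = 9/14.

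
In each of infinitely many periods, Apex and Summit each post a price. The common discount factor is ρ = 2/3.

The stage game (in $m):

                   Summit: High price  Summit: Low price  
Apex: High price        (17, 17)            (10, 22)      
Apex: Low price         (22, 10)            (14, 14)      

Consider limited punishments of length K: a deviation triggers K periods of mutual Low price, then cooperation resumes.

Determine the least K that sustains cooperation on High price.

5

No profitable deviation requires (17−14)(ρ+…+ρ^K) ≥ 22−17, i.e. ρ+…+ρ^K ≥ 5/3 ≈ 1.6667.
With ρ = 2/3, the partial sums are K=1: 0.6667, K=2: 1.1111, K=3: 1.4074, K=4: 1.6049, K=5: 1.7366.
K = 5 is the first length at which the sum reaches 1.6667.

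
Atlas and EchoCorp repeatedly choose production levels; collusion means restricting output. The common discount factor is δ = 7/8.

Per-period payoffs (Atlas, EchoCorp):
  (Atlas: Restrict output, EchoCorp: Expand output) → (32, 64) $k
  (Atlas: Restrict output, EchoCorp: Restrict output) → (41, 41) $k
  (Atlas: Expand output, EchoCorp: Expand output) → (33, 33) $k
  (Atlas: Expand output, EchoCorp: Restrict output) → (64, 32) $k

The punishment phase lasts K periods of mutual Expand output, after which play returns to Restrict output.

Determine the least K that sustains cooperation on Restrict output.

4

Need Σ_{k=1}^{K} δ^k ≥ (64−41)/(41−33) = 2.8750 at δ = 7/8.
At K = 3 the sum is 2.3105 < 2.8750; at K = 4 it is 2.8967 ≥ 2.8750.
So the minimum punishment length is K = 4.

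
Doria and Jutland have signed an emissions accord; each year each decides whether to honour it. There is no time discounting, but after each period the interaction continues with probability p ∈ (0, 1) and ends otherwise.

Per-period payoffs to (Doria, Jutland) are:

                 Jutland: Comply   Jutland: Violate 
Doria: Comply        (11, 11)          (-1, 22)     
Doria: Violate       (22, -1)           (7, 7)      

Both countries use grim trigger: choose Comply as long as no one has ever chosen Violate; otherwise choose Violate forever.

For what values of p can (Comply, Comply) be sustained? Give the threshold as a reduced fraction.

11/15

With no time discounting, the continuation probability p plays the role of the discount factor.
Grim-trigger IC: 11/(1−p) ≥ 22 + 7p/(1−p) ⇒ p ≥ (22−11)/(22−7) = 11/15.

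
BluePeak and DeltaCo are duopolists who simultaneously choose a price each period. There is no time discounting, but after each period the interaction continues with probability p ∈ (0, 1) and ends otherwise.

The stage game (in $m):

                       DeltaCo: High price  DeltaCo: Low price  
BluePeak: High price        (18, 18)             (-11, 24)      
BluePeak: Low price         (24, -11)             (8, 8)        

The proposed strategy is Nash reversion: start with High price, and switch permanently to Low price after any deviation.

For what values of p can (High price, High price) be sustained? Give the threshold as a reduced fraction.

3/8

With no time discounting, the continuation probability p plays the role of the discount factor.
Grim-trigger IC: 18/(1−p) ≥ 24 + 8p/(1−p) ⇒ p ≥ (24−18)/(24−8) = 3/8.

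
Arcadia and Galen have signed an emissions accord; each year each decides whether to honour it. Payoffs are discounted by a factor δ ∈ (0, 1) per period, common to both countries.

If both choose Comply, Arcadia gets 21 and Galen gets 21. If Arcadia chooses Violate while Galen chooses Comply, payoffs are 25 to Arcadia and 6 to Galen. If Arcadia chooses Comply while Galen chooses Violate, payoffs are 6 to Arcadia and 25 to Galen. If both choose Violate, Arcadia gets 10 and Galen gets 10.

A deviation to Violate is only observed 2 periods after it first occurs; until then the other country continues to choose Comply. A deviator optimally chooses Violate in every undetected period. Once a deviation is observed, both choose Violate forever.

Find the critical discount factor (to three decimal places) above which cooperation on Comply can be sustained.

The best deviation is to choose Violate for all 2 undetected periods, earning 25 each, then 10 forever once detected.
Deviation value: 25(1−δ^2)/(1−δ) + 10δ^2/(1−δ); cooperation value: 21/(1−δ).
IC: 21 ≥ 25(1−δ^2) + 10δ^2 = 25 − 15δ^2.
So δ^2 ≥ 4/15, giving δ ≥ (4/15)^(1/2) ≈ 0.516.

0.516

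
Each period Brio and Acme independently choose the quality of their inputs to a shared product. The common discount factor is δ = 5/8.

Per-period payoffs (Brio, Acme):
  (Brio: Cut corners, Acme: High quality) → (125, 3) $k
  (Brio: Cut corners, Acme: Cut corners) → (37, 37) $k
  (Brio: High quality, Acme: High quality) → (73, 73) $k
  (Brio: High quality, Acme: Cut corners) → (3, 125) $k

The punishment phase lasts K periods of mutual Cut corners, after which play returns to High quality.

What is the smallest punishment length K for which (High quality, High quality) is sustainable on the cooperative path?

No profitable deviation requires (73−37)(δ+…+δ^K) ≥ 125−73, i.e. δ+…+δ^K ≥ 13/9 ≈ 1.4444.
With δ = 5/8, the partial sums are K=1: 0.6250, K=2: 1.0156, K=3: 1.2598, K=4: 1.4124, K=5: 1.5077.
K = 5 is the first length at which the sum reaches 1.4444.

5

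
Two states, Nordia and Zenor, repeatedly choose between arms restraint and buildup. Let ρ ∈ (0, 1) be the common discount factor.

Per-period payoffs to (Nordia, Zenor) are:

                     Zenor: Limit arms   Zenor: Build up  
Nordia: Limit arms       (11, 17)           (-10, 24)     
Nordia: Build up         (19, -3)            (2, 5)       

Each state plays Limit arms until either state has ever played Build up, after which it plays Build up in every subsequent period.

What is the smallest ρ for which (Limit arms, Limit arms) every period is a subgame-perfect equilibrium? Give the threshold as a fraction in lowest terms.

8/17

For Nordia: deviation gain 19−11 = 8, per-period punishment loss 11−2 = 9. IC gives ρ ≥ 8/17.
For Zenor: gain 7, loss 12 per period, so ρ ≥ 7/19.
The tighter constraint is Nordia's, so cooperation needs ρ ≥ 8/17.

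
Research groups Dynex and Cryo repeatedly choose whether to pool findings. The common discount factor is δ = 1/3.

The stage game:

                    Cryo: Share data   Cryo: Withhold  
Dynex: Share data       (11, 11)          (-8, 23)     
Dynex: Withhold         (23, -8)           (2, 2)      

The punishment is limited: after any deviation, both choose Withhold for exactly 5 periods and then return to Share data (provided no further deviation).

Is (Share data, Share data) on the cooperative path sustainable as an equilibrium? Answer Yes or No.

Comparing payoff streams over the 6 periods until play realigns: cooperate → 11(1+δ+…+δ^5); deviate → 23 + 2(δ+…+δ^5).
Cooperation is sustained iff (11−2)(δ+…+δ^5) ≥ 23−11.
δ+…+δ^5 = 1/3·(1−(1/3)^5)/(1−1/3) = 0.4979, and (23−11)/(11−2) = 1.3333.
0.4979 < 1.3333, so cooperation is not sustainable.

No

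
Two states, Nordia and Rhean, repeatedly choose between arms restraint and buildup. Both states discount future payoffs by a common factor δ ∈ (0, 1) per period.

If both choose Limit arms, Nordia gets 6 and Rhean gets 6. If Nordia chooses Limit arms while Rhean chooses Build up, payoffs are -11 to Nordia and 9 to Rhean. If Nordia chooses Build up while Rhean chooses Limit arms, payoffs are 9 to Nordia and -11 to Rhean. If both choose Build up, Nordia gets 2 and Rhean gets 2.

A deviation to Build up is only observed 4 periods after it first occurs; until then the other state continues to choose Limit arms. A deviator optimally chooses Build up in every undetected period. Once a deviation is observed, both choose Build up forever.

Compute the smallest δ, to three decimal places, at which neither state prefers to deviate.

0.809

A deviator earns 9 for 4 periods, then 2 forever; cooperating earns 6 forever. Multiplying the IC by (1−δ):
6 ≥ 9(1−δ^4) + 2δ^4, so 7·δ^4 ≥ 3 and δ^4 ≥ 3/7.
δ ≥ (3/7)^(1/4) ≈ 0.809.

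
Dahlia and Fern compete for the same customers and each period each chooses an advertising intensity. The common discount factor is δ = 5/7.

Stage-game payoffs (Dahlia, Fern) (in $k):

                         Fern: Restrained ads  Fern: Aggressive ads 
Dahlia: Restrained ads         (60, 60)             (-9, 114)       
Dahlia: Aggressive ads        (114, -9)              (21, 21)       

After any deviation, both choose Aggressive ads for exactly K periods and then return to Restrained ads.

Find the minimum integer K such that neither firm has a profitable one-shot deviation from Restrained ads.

3

IC: δ(1−δ^K)/(1−δ) ≥ (114−60)/(60−21) = 18/13.
With δ = 5/7: need 1 − δ^K ≥ 18/13·(1−5/7)/(5/7), i.e. δ^K ≤ 0.4462.
Since (5/7)^2 = 0.5102 and (5/7)^3 = 0.3644, the smallest such K is 3.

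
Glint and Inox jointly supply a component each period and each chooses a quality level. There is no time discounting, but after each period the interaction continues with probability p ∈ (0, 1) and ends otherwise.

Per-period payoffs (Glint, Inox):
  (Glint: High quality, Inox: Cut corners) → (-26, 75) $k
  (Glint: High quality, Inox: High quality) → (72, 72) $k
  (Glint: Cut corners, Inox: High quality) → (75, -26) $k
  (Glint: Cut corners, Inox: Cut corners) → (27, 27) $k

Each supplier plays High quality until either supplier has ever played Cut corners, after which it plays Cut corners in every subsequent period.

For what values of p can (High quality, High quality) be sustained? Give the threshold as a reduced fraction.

1/16

Expected cooperation value is 72 + p·72 + p²·72 + … = 72/(1−p); deviation gives 75 + p·27/(1−p).
72 ≥ 75(1−p) + 27p ⇒ 48p ≥ 3 ⇒ p ≥ 3/48 = 1/16.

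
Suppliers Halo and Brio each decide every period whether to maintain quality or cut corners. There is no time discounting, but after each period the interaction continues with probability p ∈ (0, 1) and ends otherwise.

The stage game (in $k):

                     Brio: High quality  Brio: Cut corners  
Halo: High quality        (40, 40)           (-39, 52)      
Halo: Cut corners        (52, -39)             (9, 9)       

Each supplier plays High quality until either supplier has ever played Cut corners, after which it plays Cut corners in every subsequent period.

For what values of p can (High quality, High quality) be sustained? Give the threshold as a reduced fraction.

12/43

With no time discounting, the continuation probability p plays the role of the discount factor.
Grim-trigger IC: 40/(1−p) ≥ 52 + 9p/(1−p) ⇒ p ≥ (52−40)/(52−9) = 12/43.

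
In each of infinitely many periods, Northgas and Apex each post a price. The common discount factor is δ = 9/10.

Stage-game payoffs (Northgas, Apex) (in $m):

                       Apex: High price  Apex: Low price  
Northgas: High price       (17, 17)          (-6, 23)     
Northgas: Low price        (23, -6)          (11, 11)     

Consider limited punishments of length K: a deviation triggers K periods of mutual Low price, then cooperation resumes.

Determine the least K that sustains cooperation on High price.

2

Need Σ_{k=1}^{K} δ^k ≥ (23−17)/(17−11) = 1.0000 at δ = 9/10.
At K = 1 the sum is 0.9000 < 1.0000; at K = 2 it is 1.7100 ≥ 1.0000.
So the minimum punishment length is K = 2.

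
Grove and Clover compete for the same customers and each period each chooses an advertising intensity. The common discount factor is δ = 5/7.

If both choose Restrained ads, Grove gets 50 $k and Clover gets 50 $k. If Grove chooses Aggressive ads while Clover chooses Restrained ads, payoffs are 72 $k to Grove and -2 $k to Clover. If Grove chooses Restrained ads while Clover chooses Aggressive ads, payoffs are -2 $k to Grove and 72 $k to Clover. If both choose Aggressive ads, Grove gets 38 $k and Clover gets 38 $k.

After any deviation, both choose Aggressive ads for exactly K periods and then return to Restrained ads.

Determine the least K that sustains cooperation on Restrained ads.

4

IC: δ(1−δ^K)/(1−δ) ≥ (72−50)/(50−38) = 11/6.
With δ = 5/7: need 1 − δ^K ≥ 11/6·(1−5/7)/(5/7), i.e. δ^K ≤ 0.2667.
Since (5/7)^3 = 0.3644 and (5/7)^4 = 0.2603, the smallest such K is 4.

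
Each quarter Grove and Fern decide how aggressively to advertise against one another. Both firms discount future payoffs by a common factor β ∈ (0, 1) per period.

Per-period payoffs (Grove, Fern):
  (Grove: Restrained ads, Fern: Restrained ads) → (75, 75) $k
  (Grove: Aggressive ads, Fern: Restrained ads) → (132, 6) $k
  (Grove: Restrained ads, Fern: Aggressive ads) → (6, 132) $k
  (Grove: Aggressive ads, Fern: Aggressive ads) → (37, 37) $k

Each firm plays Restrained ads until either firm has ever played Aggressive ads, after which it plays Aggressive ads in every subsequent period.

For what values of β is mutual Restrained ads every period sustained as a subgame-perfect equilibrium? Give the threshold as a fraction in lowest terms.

Under grim trigger the critical discount factor is (T−C)/(T−P) with T = 132, C = 75, P = 37.
β* = (132−75)/(132−37) = 57/95 = 3/5.

3/5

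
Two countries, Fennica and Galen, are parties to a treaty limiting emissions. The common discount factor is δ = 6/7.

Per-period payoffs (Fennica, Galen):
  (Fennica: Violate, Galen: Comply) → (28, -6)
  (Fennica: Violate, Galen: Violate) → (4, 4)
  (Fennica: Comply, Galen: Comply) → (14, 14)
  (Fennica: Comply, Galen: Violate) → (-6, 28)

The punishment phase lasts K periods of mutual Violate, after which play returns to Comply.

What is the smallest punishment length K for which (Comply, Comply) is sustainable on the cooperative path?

2

Need Σ_{k=1}^{K} δ^k ≥ (28−14)/(14−4) = 1.4000 at δ = 6/7.
At K = 1 the sum is 0.8571 < 1.4000; at K = 2 it is 1.5918 ≥ 1.4000.
So the minimum punishment length is K = 2.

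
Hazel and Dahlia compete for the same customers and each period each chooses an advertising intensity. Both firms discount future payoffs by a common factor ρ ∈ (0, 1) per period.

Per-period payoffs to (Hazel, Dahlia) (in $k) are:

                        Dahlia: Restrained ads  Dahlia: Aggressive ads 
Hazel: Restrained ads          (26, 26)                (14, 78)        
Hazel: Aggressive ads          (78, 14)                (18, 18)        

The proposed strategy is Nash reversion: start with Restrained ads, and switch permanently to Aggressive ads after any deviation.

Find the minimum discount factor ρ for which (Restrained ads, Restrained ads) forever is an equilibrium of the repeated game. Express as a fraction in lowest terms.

13/15

Under grim trigger the critical discount factor is (T−C)/(T−P) with T = 78, C = 26, P = 18.
ρ* = (78−26)/(78−18) = 52/60 = 13/15.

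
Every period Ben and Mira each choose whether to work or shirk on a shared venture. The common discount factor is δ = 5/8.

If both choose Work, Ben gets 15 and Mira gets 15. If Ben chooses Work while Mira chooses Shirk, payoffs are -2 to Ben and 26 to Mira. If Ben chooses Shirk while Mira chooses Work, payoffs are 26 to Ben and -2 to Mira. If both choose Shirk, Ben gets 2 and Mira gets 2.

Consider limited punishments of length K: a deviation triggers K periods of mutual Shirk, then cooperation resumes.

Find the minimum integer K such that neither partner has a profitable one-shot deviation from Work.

IC: δ(1−δ^K)/(1−δ) ≥ (26−15)/(15−2) = 11/13.
With δ = 5/8: need 1 − δ^K ≥ 11/13·(1−5/8)/(5/8), i.e. δ^K ≤ 0.4923.
Since (5/8)^1 = 0.6250 and (5/8)^2 = 0.3906, the smallest such K is 2.

2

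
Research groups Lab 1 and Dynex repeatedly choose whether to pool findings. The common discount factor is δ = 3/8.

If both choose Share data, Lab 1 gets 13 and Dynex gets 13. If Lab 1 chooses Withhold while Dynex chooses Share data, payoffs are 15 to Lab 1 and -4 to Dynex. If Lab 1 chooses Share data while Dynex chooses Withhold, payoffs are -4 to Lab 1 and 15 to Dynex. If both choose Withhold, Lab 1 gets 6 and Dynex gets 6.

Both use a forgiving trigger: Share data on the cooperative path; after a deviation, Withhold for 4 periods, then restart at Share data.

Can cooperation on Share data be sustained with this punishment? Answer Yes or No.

Yes

A one-shot deviation gives 15 now, then 6 for 4 periods, then back to 13.
Gain from deviating: (15−13) today; loss: (13−6) in each of the next 4 periods.
No-deviation condition: (13−6)(δ+…+δ^4) ≥ 15−13, i.e. δ+…+δ^4 ≥ 2/7.
At δ = 3/8: δ+…+δ^4 = 0.5881 ≥ 0.2857.
So cooperation is sustainable.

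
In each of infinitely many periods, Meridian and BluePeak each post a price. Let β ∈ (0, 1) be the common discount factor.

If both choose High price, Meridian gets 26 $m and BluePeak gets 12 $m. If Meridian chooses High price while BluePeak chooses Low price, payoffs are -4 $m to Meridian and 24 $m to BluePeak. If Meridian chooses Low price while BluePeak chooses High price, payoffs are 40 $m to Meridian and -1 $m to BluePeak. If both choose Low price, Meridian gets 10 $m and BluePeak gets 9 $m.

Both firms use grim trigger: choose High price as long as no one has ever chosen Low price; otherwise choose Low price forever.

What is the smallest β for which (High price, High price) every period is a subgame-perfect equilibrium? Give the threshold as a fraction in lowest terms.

Meridian: cooperation gives 26 each period; deviation gives 40 once then 10 forever.
  26/(1−β) ≥ 40 + 10β/(1−β) ⇒ β ≥ 14/30 = 7/15.
BluePeak: cooperation gives 12 each period; deviation gives 24 once then 9 forever.
  β ≥ 12/15 = 4/5.
Both must hold, so the binding constraint is BluePeak's: β ≥ 4/5.

4/5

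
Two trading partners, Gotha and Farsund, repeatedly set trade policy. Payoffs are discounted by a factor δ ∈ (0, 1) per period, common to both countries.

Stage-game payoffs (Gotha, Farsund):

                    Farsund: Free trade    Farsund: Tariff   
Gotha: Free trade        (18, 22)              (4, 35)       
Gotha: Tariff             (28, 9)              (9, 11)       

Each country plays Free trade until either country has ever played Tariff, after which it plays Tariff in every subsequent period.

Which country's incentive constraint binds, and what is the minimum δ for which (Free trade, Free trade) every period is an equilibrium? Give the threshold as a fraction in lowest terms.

For Gotha: deviation gain 28−18 = 10, per-period punishment loss 18−9 = 9. IC gives δ ≥ 10/19.
For Farsund: gain 13, loss 11 per period, so δ ≥ 13/24.
The tighter constraint is Farsund's, so cooperation needs δ ≥ 13/24.

Farsund; δ ≥ 13/24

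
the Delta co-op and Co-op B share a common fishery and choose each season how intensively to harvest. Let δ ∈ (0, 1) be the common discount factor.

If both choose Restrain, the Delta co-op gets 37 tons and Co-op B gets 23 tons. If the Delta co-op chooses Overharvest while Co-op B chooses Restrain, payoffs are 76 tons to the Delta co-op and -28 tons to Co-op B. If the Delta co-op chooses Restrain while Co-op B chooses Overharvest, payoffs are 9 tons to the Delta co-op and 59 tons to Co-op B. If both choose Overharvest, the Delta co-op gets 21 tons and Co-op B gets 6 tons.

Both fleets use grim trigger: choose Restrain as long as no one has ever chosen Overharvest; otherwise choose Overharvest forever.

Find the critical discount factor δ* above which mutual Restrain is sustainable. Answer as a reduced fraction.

the Delta co-op's threshold: (76−37)/(76−21) = 39/55.
Co-op B's threshold: (59−23)/(59−6) = 36/53.
39/55 > 36/53, so the Delta co-op binds and δ* = 39/55.

39/55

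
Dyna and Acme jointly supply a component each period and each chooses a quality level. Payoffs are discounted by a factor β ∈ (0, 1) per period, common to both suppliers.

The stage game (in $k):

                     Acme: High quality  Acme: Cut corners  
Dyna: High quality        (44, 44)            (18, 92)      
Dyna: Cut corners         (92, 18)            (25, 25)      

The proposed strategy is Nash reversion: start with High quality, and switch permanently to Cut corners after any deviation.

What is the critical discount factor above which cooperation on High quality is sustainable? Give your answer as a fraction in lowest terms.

One-period gain from deviating is 92 − 44 = 48. The loss is 44 − 25 = 19 in every subsequent period, with present value 19·β/(1−β).
Deviation is unprofitable when 19·β/(1−β) ≥ 48, i.e. β/(1−β) ≥ 48/19.
Equivalently β ≥ 48/(48+19) = 48/67.

48/67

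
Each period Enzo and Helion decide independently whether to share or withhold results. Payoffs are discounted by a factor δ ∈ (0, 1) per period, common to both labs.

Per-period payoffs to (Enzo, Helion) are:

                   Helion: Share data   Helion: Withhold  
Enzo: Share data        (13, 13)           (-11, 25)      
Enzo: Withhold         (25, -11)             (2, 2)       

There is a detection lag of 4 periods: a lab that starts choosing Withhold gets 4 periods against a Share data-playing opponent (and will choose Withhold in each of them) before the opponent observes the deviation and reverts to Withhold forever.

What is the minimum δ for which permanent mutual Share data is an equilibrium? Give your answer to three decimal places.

0.850

The best deviation is to choose Withhold for all 4 undetected periods, earning 25 each, then 2 forever once detected.
Deviation value: 25(1−δ^4)/(1−δ) + 2δ^4/(1−δ); cooperation value: 13/(1−δ).
IC: 13 ≥ 25(1−δ^4) + 2δ^4 = 25 − 23δ^4.
So δ^4 ≥ 12/23, giving δ ≥ (12/23)^(1/4) ≈ 0.850.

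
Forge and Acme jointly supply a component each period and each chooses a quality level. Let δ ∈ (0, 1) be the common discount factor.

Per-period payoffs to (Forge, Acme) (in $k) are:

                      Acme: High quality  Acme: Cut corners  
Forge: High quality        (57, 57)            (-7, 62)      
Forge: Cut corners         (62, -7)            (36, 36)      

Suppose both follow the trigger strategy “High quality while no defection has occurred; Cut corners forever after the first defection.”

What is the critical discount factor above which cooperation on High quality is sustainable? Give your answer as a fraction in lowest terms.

5/26

Cooperation forever yields 57 each period: 57/(1−δ).
Deviating yields 62 once, then 36 forever: 62 + 36δ/(1−δ).
No profitable deviation requires 57/(1−δ) ≥ 62 + 36δ/(1−δ).
Multiplying by (1−δ): 57 ≥ 62(1−δ) + 36δ = 62 − 26δ.
So 26δ ≥ 5, i.e. δ ≥ 5/26.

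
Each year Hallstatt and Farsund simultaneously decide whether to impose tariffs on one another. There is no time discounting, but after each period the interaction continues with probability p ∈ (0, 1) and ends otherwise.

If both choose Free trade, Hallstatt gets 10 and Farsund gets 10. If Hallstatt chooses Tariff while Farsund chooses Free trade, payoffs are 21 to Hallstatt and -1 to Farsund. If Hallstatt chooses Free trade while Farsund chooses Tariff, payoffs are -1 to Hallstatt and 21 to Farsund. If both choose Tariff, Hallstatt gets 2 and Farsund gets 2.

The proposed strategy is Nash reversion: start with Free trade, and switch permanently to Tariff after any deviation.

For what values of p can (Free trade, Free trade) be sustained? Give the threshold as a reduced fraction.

11/19

With no time discounting, the continuation probability p plays the role of the discount factor.
Grim-trigger IC: 10/(1−p) ≥ 21 + 2p/(1−p) ⇒ p ≥ (21−10)/(21−2) = 11/19.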